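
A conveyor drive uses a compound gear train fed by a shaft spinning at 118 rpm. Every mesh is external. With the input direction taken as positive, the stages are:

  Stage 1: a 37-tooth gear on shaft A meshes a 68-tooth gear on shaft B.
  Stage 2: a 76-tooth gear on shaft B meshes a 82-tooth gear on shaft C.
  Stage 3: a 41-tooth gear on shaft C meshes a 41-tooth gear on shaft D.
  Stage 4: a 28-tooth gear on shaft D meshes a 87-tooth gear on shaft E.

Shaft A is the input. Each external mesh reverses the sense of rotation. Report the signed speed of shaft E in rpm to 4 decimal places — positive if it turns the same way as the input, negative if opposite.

+19.1520 rpm (same as input, |ω| = 19.1520 rpm)

Stage 1 [37T→68T]: ω = 118.0000×37/68 = 64.2059 rpm, dir flips to −; running = −64.2059
Stage 2 [76T→82T]: ω = 64.2059×76/82 = 59.5079 rpm, dir flips to +; running = +59.5079
Stage 3 [41T→41T]: ω = 59.5079×41/41 = 59.5079 rpm, dir flips to −; running = −59.5079
Stage 4 [28T→87T]: ω = 59.5079×28/87 = 19.1520 rpm, dir flips to +; running = +19.1520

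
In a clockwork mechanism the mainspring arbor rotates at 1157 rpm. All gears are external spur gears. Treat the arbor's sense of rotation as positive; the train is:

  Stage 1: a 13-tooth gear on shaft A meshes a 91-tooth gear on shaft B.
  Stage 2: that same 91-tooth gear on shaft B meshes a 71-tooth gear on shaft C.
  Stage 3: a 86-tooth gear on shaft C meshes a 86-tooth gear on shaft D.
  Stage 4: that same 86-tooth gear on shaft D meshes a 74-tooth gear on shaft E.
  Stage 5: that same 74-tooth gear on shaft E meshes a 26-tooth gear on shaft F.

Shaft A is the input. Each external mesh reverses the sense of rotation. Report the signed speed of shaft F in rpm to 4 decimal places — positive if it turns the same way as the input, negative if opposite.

-700.7183 rpm (opposite to input, |ω| = 700.7183 rpm)

Stage 1 [13T→91T]: ω = 1157.0000×13/91 = 165.2857 rpm, dir flips to −; running = −165.2857
Stage 2 [91T→71T]: ω = 165.2857×91/71 = 211.8451 rpm, dir flips to +; running = +211.8451
Stage 3 [86T→86T]: ω = 211.8451×86/86 = 211.8451 rpm, dir flips to −; running = −211.8451
Stage 4 [86T→74T]: ω = 211.8451×86/74 = 246.1983 rpm, dir flips to +; running = +246.1983
Stage 5 [74T→26T]: ω = 246.1983×74/26 = 700.7183 rpm, dir flips to −; running = −700.7183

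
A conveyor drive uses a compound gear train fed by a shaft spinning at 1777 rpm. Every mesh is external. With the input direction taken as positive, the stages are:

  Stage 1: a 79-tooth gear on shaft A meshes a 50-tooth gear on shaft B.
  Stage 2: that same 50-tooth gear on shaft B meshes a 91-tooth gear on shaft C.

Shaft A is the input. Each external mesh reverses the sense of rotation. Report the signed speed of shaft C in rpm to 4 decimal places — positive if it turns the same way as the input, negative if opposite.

+1542.6703 rpm (same as input, |ω| = 1542.6703 rpm)

Stage 1 [79T→50T]: ω = 1777.0000×79/50 = 2807.6600 rpm, dir flips to −; running = −2807.6600
Stage 2 [50T→91T]: ω = 2807.6600×50/91 = 1542.6703 rpm, dir flips to +; running = +1542.6703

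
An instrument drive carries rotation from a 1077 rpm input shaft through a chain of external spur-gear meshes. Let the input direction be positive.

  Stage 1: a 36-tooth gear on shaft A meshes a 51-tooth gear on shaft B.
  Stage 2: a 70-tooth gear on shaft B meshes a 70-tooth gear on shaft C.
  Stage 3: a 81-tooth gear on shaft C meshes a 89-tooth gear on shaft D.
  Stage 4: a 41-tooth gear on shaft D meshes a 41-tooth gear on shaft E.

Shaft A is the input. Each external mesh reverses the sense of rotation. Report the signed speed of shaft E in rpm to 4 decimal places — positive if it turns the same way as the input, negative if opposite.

Stage 1 [36T→51T]: ω = 1077.0000×36/51 = 760.2353 rpm, dir flips to −; running = −760.2353
Stage 2 [70T→70T]: ω = 760.2353×70/70 = 760.2353 rpm, dir flips to +; running = +760.2353
Stage 3 [81T→89T]: ω = 760.2353×81/89 = 691.8995 rpm, dir flips to −; running = −691.8995
Stage 4 [41T→41T]: ω = 691.8995×41/41 = 691.8995 rpm, dir flips to +; running = +691.8995

+691.8995 rpm (same as input, |ω| = 691.8995 rpm)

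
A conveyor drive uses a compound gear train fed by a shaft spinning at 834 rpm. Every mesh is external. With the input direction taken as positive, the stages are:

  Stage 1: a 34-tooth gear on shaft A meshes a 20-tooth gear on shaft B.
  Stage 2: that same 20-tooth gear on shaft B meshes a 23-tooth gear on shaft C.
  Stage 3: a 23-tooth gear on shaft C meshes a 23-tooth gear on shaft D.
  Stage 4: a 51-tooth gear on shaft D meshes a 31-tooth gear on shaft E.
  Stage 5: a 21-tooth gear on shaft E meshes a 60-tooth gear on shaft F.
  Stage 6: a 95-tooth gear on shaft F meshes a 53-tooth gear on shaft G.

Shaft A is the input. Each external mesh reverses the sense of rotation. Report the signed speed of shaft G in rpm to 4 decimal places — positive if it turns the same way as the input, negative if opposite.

Stage 1 [34T→20T]: ω = 834.0000×34/20 = 1417.8000 rpm, dir flips to −; running = −1417.8000
Stage 2 [20T→23T]: ω = 1417.8000×20/23 = 1232.8696 rpm, dir flips to +; running = +1232.8696
Stage 3 [23T→23T]: ω = 1232.8696×23/23 = 1232.8696 rpm, dir flips to −; running = −1232.8696
Stage 4 [51T→31T]: ω = 1232.8696×51/31 = 2028.2693 rpm, dir flips to +; running = +2028.2693
Stage 5 [21T→60T]: ω = 2028.2693×21/60 = 709.8942 rpm, dir flips to −; running = −709.8942
Stage 6 [95T→53T]: ω = 709.8942×95/53 = 1272.4520 rpm, dir flips to +; running = +1272.4520

+1272.4520 rpm (same as input, |ω| = 1272.4520 rpm)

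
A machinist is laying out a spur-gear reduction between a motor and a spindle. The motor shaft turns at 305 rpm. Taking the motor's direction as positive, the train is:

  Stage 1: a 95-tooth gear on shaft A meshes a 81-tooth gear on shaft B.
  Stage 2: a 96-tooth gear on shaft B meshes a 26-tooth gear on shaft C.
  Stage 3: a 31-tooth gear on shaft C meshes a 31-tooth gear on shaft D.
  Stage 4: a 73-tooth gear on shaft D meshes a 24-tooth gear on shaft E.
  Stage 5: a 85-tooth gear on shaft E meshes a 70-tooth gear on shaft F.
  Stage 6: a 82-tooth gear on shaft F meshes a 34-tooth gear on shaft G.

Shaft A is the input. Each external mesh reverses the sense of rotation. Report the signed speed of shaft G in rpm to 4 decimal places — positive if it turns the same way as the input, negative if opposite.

+11765.3202 rpm (same as input, |ω| = 11765.3202 rpm)

Stage 1 [95T→81T]: ω = 305.0000×95/81 = 357.7160 rpm, dir flips to −; running = −357.7160
Stage 2 [96T→26T]: ω = 357.7160×96/26 = 1320.7977 rpm, dir flips to +; running = +1320.7977
Stage 3 [31T→31T]: ω = 1320.7977×31/31 = 1320.7977 rpm, dir flips to −; running = −1320.7977
Stage 4 [73T→24T]: ω = 1320.7977×73/24 = 4017.4264 rpm, dir flips to +; running = +4017.4264
Stage 5 [85T→70T]: ω = 4017.4264×85/70 = 4878.3035 rpm, dir flips to −; running = −4878.3035
Stage 6 [82T→34T]: ω = 4878.3035×82/34 = 11765.3202 rpm, dir flips to +; running = +11765.3202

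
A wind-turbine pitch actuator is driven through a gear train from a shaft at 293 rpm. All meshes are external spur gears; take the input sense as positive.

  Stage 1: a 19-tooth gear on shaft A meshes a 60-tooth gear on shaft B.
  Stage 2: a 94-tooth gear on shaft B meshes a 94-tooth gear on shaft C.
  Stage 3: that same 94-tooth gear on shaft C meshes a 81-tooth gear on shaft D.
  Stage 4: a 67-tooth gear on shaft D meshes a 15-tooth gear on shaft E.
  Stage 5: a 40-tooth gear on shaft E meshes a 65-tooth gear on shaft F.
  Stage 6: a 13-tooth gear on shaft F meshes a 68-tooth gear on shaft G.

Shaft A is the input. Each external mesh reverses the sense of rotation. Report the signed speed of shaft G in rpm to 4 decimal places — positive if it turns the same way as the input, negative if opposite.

Stage 1 [19T→60T]: ω = 293.0000×19/60 = 92.7833 rpm, dir flips to −; running = −92.7833
Stage 2 [94T→94T]: ω = 92.7833×94/94 = 92.7833 rpm, dir flips to +; running = +92.7833
Stage 3 [94T→81T]: ω = 92.7833×94/81 = 107.6745 rpm, dir flips to −; running = −107.6745
Stage 4 [67T→15T]: ω = 107.6745×67/15 = 480.9460 rpm, dir flips to +; running = +480.9460
Stage 5 [40T→65T]: ω = 480.9460×40/65 = 295.9668 rpm, dir flips to −; running = −295.9668
Stage 6 [13T→68T]: ω = 295.9668×13/68 = 56.5819 rpm, dir flips to +; running = +56.5819

+56.5819 rpm (same as input, |ω| = 56.5819 rpm)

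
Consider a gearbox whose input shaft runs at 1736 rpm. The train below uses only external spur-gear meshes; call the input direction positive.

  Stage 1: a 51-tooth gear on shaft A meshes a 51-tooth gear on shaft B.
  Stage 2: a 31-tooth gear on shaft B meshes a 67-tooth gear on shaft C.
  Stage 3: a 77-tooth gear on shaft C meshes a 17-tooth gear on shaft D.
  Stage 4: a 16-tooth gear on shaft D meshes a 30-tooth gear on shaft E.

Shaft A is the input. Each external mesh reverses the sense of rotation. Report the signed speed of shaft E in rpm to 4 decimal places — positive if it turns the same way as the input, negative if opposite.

Stage 1 [51T→51T]: ω = 1736.0000×51/51 = 1736.0000 rpm, dir flips to −; running = −1736.0000
Stage 2 [31T→67T]: ω = 1736.0000×31/67 = 803.2239 rpm, dir flips to +; running = +803.2239
Stage 3 [77T→17T]: ω = 803.2239×77/17 = 3638.1317 rpm, dir flips to −; running = −3638.1317
Stage 4 [16T→30T]: ω = 3638.1317×16/30 = 1940.3369 rpm, dir flips to +; running = +1940.3369

+1940.3369 rpm (same as input, |ω| = 1940.3369 rpm)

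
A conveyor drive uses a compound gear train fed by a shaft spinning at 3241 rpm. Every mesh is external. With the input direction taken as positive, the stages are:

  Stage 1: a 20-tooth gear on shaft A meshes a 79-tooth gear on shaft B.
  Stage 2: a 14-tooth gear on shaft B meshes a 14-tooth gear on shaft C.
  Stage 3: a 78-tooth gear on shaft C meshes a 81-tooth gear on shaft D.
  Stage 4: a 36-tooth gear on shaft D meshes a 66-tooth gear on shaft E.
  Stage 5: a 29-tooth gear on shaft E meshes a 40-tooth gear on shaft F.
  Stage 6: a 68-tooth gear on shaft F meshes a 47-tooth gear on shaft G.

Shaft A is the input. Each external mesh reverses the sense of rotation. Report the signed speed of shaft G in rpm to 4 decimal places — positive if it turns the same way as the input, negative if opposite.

Stage 1 [20T→79T]: ω = 3241.0000×20/79 = 820.5063 rpm, dir flips to −; running = −820.5063
Stage 2 [14T→14T]: ω = 820.5063×14/14 = 820.5063 rpm, dir flips to +; running = +820.5063
Stage 3 [78T→81T]: ω = 820.5063×78/81 = 790.1172 rpm, dir flips to −; running = −790.1172
Stage 4 [36T→66T]: ω = 790.1172×36/66 = 430.9730 rpm, dir flips to +; running = +430.9730
Stage 5 [29T→40T]: ω = 430.9730×29/40 = 312.4554 rpm, dir flips to −; running = −312.4554
Stage 6 [68T→47T]: ω = 312.4554×68/47 = 452.0632 rpm, dir flips to +; running = +452.0632

+452.0632 rpm (same as input, |ω| = 452.0632 rpm)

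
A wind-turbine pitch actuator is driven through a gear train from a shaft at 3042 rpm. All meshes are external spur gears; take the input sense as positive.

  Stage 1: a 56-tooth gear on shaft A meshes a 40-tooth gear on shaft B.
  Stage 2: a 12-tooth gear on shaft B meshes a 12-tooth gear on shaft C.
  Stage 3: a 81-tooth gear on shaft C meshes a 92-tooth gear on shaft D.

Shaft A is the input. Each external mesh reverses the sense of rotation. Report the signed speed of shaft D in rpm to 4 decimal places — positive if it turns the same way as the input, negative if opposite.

-3749.5957 rpm (opposite to input, |ω| = 3749.5957 rpm)

Stage 1 [56T→40T]: ω = 3042.0000×56/40 = 4258.8000 rpm, dir flips to −; running = −4258.8000
Stage 2 [12T→12T]: ω = 4258.8000×12/12 = 4258.8000 rpm, dir flips to +; running = +4258.8000
Stage 3 [81T→92T]: ω = 4258.8000×81/92 = 3749.5957 rpm, dir flips to −; running = −3749.5957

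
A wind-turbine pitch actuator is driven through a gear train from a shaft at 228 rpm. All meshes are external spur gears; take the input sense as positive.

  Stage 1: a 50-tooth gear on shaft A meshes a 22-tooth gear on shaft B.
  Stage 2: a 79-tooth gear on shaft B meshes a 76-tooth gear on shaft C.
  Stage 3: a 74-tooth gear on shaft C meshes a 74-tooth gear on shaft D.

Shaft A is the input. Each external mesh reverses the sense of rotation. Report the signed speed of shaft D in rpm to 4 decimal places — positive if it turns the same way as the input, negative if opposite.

-538.6364 rpm (opposite to input, |ω| = 538.6364 rpm)

Stage 1 [50T→22T]: ω = 228.0000×50/22 = 518.1818 rpm, dir flips to −; running = −518.1818
Stage 2 [79T→76T]: ω = 518.1818×79/76 = 538.6364 rpm, dir flips to +; running = +538.6364
Stage 3 [74T→74T]: ω = 538.6364×74/74 = 538.6364 rpm, dir flips to −; running = −538.6364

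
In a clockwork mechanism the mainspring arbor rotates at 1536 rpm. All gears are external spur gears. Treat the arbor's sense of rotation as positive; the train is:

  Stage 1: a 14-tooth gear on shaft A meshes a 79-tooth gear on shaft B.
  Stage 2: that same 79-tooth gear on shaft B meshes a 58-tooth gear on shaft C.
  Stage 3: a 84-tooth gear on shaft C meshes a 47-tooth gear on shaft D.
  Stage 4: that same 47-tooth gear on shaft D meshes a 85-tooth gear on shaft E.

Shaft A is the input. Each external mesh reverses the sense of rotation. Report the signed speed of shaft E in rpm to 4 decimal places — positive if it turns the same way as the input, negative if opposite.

Stage 1 [14T→79T]: ω = 1536.0000×14/79 = 272.2025 rpm, dir flips to −; running = −272.2025
Stage 2 [79T→58T]: ω = 272.2025×79/58 = 370.7586 rpm, dir flips to +; running = +370.7586
Stage 3 [84T→47T]: ω = 370.7586×84/47 = 662.6324 rpm, dir flips to −; running = −662.6324
Stage 4 [47T→85T]: ω = 662.6324×47/85 = 366.3968 rpm, dir flips to +; running = +366.3968

+366.3968 rpm (same as input, |ω| = 366.3968 rpm)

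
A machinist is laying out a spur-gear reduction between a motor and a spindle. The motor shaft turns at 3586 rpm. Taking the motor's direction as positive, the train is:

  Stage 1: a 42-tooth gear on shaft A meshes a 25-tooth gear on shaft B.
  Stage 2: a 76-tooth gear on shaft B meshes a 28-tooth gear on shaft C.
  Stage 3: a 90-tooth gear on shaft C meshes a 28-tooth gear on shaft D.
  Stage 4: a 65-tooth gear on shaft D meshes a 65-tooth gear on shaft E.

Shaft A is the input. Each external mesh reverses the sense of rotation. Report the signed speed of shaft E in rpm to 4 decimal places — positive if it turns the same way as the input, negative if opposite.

Stage 1 [42T→25T]: ω = 3586.0000×42/25 = 6024.4800 rpm, dir flips to −; running = −6024.4800
Stage 2 [76T→28T]: ω = 6024.4800×76/28 = 16352.1600 rpm, dir flips to +; running = +16352.1600
Stage 3 [90T→28T]: ω = 16352.1600×90/28 = 52560.5143 rpm, dir flips to −; running = −52560.5143
Stage 4 [65T→65T]: ω = 52560.5143×65/65 = 52560.5143 rpm, dir flips to +; running = +52560.5143

+52560.5143 rpm (same as input, |ω| = 52560.5143 rpm)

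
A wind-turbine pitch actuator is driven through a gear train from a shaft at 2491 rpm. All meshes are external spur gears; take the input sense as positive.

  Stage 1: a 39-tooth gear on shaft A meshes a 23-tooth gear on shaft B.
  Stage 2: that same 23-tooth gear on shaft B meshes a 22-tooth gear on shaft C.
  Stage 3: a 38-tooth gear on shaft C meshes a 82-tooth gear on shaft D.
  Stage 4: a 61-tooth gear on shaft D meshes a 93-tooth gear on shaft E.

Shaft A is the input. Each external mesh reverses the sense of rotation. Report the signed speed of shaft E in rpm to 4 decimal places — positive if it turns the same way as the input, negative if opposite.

+1342.2465 rpm (same as input, |ω| = 1342.2465 rpm)

Stage 1 [39T→23T]: ω = 2491.0000×39/23 = 4223.8696 rpm, dir flips to −; running = −4223.8696
Stage 2 [23T→22T]: ω = 4223.8696×23/22 = 4415.8636 rpm, dir flips to +; running = +4415.8636
Stage 3 [38T→82T]: ω = 4415.8636×38/82 = 2046.3758 rpm, dir flips to −; running = −2046.3758
Stage 4 [61T→93T]: ω = 2046.3758×61/93 = 1342.2465 rpm, dir flips to +; running = +1342.2465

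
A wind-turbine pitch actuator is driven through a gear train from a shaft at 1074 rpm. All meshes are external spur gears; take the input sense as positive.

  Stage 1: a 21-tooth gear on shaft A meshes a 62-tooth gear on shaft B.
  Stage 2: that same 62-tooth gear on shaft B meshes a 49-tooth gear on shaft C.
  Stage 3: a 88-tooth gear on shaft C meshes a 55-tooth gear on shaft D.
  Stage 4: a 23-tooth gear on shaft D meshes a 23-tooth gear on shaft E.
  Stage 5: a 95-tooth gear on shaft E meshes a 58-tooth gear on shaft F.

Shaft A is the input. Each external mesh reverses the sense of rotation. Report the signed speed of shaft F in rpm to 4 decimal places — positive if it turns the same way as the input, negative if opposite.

-1206.2660 rpm (opposite to input, |ω| = 1206.2660 rpm)

Stage 1 [21T→62T]: ω = 1074.0000×21/62 = 363.7742 rpm, dir flips to −; running = −363.7742
Stage 2 [62T→49T]: ω = 363.7742×62/49 = 460.2857 rpm, dir flips to +; running = +460.2857
Stage 3 [88T→55T]: ω = 460.2857×88/55 = 736.4571 rpm, dir flips to −; running = −736.4571
Stage 4 [23T→23T]: ω = 736.4571×23/23 = 736.4571 rpm, dir flips to +; running = +736.4571
Stage 5 [95T→58T]: ω = 736.4571×95/58 = 1206.2660 rpm, dir flips to −; running = −1206.2660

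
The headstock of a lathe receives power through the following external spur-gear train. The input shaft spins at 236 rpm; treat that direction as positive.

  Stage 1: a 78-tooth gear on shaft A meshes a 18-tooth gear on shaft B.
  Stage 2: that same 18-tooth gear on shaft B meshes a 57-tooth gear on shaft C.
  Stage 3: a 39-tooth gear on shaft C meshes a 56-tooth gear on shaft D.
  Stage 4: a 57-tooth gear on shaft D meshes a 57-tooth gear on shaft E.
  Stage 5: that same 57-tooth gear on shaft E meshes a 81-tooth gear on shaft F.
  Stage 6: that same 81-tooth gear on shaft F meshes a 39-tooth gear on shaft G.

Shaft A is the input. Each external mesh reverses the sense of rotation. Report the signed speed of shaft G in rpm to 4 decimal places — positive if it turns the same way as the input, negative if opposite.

Stage 1 [78T→18T]: ω = 236.0000×78/18 = 1022.6667 rpm, dir flips to −; running = −1022.6667
Stage 2 [18T→57T]: ω = 1022.6667×18/57 = 322.9474 rpm, dir flips to +; running = +322.9474
Stage 3 [39T→56T]: ω = 322.9474×39/56 = 224.9098 rpm, dir flips to −; running = −224.9098
Stage 4 [57T→57T]: ω = 224.9098×57/57 = 224.9098 rpm, dir flips to +; running = +224.9098
Stage 5 [57T→81T]: ω = 224.9098×57/81 = 158.2698 rpm, dir flips to −; running = −158.2698
Stage 6 [81T→39T]: ω = 158.2698×81/39 = 328.7143 rpm, dir flips to +; running = +328.7143

+328.7143 rpm (same as input, |ω| = 328.7143 rpm)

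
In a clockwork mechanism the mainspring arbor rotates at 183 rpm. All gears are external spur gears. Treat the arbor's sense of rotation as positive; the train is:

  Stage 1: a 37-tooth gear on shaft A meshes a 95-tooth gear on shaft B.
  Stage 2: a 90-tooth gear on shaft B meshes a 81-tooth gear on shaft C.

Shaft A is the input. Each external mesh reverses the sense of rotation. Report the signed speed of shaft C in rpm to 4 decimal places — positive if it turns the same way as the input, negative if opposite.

+79.1930 rpm (same as input, |ω| = 79.1930 rpm)

Stage 1 [37T→95T]: ω = 183.0000×37/95 = 71.2737 rpm, dir flips to −; running = −71.2737
Stage 2 [90T→81T]: ω = 71.2737×90/81 = 79.1930 rpm, dir flips to +; running = +79.1930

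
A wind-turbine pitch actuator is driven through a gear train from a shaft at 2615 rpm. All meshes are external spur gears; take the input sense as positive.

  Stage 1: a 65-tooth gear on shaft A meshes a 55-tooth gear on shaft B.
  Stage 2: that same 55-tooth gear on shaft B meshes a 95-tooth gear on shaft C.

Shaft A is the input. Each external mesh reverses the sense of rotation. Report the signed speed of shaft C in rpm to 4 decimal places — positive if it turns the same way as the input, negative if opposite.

+1789.2105 rpm (same as input, |ω| = 1789.2105 rpm)

Stage 1 [65T→55T]: ω = 2615.0000×65/55 = 3090.4545 rpm, dir flips to −; running = −3090.4545
Stage 2 [55T→95T]: ω = 3090.4545×55/95 = 1789.2105 rpm, dir flips to +; running = +1789.2105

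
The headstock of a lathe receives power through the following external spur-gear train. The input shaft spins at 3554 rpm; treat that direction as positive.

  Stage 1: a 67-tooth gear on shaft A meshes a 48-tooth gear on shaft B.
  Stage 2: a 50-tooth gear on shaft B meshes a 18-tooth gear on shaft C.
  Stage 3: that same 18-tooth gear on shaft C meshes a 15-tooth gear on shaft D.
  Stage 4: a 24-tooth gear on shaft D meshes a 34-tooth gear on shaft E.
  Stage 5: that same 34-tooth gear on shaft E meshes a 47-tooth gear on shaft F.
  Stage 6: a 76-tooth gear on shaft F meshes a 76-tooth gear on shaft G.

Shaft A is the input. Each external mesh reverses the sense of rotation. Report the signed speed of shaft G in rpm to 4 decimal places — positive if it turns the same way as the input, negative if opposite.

Stage 1 [67T→48T]: ω = 3554.0000×67/48 = 4960.7917 rpm, dir flips to −; running = −4960.7917
Stage 2 [50T→18T]: ω = 4960.7917×50/18 = 13779.9769 rpm, dir flips to +; running = +13779.9769
Stage 3 [18T→15T]: ω = 13779.9769×18/15 = 16535.9722 rpm, dir flips to −; running = −16535.9722
Stage 4 [24T→34T]: ω = 16535.9722×24/34 = 11672.4510 rpm, dir flips to +; running = +11672.4510
Stage 5 [34T→47T]: ω = 11672.4510×34/47 = 8443.9007 rpm, dir flips to −; running = −8443.9007
Stage 6 [76T→76T]: ω = 8443.9007×76/76 = 8443.9007 rpm, dir flips to +; running = +8443.9007

+8443.9007 rpm (same as input, |ω| = 8443.9007 rpm)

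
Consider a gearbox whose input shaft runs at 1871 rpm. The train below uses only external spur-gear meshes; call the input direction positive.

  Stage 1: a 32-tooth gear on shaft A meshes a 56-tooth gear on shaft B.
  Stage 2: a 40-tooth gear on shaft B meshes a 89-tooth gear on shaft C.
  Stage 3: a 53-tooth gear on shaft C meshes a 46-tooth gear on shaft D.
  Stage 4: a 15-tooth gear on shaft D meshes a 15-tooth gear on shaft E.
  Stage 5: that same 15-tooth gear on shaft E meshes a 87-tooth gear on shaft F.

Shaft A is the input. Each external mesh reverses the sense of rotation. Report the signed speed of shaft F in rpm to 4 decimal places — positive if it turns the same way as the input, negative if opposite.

-95.4544 rpm (opposite to input, |ω| = 95.4544 rpm)

Stage 1 [32T→56T]: ω = 1871.0000×32/56 = 1069.1429 rpm, dir flips to −; running = −1069.1429
Stage 2 [40T→89T]: ω = 1069.1429×40/89 = 480.5136 rpm, dir flips to +; running = +480.5136
Stage 3 [53T→46T]: ω = 480.5136×53/46 = 553.6353 rpm, dir flips to −; running = −553.6353
Stage 4 [15T→15T]: ω = 553.6353×15/15 = 553.6353 rpm, dir flips to +; running = +553.6353
Stage 5 [15T→87T]: ω = 553.6353×15/87 = 95.4544 rpm, dir flips to −; running = −95.4544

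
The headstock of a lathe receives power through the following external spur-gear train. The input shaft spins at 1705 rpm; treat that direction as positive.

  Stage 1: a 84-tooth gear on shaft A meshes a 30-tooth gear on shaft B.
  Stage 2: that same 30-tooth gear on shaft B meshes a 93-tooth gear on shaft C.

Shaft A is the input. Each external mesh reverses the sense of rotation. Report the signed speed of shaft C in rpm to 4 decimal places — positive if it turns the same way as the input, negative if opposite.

Stage 1 [84T→30T]: ω = 1705.0000×84/30 = 4774.0000 rpm, dir flips to −; running = −4774.0000
Stage 2 [30T→93T]: ω = 4774.0000×30/93 = 1540.0000 rpm, dir flips to +; running = +1540.0000

+1540.0000 rpm (same as input, |ω| = 1540.0000 rpm)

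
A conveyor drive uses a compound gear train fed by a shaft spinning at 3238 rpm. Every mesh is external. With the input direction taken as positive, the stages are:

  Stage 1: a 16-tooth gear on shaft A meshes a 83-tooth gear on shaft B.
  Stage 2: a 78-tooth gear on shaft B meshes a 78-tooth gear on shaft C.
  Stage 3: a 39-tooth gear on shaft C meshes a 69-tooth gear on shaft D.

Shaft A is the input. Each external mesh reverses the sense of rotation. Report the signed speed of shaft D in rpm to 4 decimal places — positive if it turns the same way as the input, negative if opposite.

-352.8046 rpm (opposite to input, |ω| = 352.8046 rpm)

Stage 1 [16T→83T]: ω = 3238.0000×16/83 = 624.1928 rpm, dir flips to −; running = −624.1928
Stage 2 [78T→78T]: ω = 624.1928×78/78 = 624.1928 rpm, dir flips to +; running = +624.1928
Stage 3 [39T→69T]: ω = 624.1928×39/69 = 352.8046 rpm, dir flips to −; running = −352.8046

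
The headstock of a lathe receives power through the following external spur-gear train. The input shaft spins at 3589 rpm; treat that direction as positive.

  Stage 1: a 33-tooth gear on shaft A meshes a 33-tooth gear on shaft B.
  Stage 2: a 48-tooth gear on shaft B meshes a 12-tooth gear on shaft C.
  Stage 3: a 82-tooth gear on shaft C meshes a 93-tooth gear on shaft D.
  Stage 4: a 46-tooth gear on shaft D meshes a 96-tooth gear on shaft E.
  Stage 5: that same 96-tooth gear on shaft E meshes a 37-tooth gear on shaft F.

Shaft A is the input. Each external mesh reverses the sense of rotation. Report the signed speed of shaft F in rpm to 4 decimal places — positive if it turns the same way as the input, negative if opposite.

-15736.9462 rpm (opposite to input, |ω| = 15736.9462 rpm)

Stage 1 [33T→33T]: ω = 3589.0000×33/33 = 3589.0000 rpm, dir flips to −; running = −3589.0000
Stage 2 [48T→12T]: ω = 3589.0000×48/12 = 14356.0000 rpm, dir flips to +; running = +14356.0000
Stage 3 [82T→93T]: ω = 14356.0000×82/93 = 12657.9785 rpm, dir flips to −; running = −12657.9785
Stage 4 [46T→96T]: ω = 12657.9785×46/96 = 6065.2814 rpm, dir flips to +; running = +6065.2814
Stage 5 [96T→37T]: ω = 6065.2814×96/37 = 15736.9462 rpm, dir flips to −; running = −15736.9462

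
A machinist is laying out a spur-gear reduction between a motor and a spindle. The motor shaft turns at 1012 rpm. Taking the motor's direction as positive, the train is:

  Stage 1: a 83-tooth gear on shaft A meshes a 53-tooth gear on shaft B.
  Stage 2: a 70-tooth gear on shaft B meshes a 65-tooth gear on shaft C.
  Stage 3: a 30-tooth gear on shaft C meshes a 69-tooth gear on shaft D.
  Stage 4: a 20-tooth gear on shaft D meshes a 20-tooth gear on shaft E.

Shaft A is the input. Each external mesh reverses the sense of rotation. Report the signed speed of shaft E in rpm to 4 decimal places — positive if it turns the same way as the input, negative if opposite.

Stage 1 [83T→53T]: ω = 1012.0000×83/53 = 1584.8302 rpm, dir flips to −; running = −1584.8302
Stage 2 [70T→65T]: ω = 1584.8302×70/65 = 1706.7402 rpm, dir flips to +; running = +1706.7402
Stage 3 [30T→69T]: ω = 1706.7402×30/69 = 742.0610 rpm, dir flips to −; running = −742.0610
Stage 4 [20T→20T]: ω = 742.0610×20/20 = 742.0610 rpm, dir flips to +; running = +742.0610

+742.0610 rpm (same as input, |ω| = 742.0610 rpm)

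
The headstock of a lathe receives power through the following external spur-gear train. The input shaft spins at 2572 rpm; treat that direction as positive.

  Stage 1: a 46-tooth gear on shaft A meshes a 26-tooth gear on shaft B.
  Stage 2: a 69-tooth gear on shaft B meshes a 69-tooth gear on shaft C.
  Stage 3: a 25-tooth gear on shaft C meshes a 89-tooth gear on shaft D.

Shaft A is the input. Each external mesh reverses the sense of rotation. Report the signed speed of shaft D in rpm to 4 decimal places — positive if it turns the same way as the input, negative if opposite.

Stage 1 [46T→26T]: ω = 2572.0000×46/26 = 4550.4615 rpm, dir flips to −; running = −4550.4615
Stage 2 [69T→69T]: ω = 4550.4615×69/69 = 4550.4615 rpm, dir flips to +; running = +4550.4615
Stage 3 [25T→89T]: ω = 4550.4615×25/89 = 1278.2195 rpm, dir flips to −; running = −1278.2195

-1278.2195 rpm (opposite to input, |ω| = 1278.2195 rpm)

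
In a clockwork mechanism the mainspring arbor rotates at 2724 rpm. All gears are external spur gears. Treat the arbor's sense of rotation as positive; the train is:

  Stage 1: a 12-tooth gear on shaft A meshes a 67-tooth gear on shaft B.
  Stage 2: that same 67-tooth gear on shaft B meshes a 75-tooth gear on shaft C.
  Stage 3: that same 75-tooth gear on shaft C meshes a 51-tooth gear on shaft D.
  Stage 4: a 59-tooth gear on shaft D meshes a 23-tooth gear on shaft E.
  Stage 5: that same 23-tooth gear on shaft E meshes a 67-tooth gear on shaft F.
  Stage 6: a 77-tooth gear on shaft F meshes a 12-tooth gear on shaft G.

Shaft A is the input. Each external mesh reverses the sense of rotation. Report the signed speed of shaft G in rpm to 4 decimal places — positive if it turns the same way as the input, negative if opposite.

+3621.6365 rpm (same as input, |ω| = 3621.6365 rpm)

Stage 1 [12T→67T]: ω = 2724.0000×12/67 = 487.8806 rpm, dir flips to −; running = −487.8806
Stage 2 [67T→75T]: ω = 487.8806×67/75 = 435.8400 rpm, dir flips to +; running = +435.8400
Stage 3 [75T→51T]: ω = 435.8400×75/51 = 640.9412 rpm, dir flips to −; running = −640.9412
Stage 4 [59T→23T]: ω = 640.9412×59/23 = 1644.1535 rpm, dir flips to +; running = +1644.1535
Stage 5 [23T→67T]: ω = 1644.1535×23/67 = 564.4109 rpm, dir flips to −; running = −564.4109
Stage 6 [77T→12T]: ω = 564.4109×77/12 = 3621.6365 rpm, dir flips to +; running = +3621.6365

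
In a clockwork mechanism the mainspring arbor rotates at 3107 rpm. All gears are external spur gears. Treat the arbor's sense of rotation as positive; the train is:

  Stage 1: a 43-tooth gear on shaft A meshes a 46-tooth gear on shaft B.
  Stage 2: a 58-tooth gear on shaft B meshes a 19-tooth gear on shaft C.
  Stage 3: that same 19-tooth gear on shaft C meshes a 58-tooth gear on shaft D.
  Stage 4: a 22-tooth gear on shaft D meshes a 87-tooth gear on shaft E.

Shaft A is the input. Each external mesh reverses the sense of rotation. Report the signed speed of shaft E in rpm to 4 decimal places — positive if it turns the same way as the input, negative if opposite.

+734.4383 rpm (same as input, |ω| = 734.4383 rpm)

Stage 1 [43T→46T]: ω = 3107.0000×43/46 = 2904.3696 rpm, dir flips to −; running = −2904.3696
Stage 2 [58T→19T]: ω = 2904.3696×58/19 = 8865.9703 rpm, dir flips to +; running = +8865.9703
Stage 3 [19T→58T]: ω = 8865.9703×19/58 = 2904.3696 rpm, dir flips to −; running = −2904.3696
Stage 4 [22T→87T]: ω = 2904.3696×22/87 = 734.4383 rpm, dir flips to +; running = +734.4383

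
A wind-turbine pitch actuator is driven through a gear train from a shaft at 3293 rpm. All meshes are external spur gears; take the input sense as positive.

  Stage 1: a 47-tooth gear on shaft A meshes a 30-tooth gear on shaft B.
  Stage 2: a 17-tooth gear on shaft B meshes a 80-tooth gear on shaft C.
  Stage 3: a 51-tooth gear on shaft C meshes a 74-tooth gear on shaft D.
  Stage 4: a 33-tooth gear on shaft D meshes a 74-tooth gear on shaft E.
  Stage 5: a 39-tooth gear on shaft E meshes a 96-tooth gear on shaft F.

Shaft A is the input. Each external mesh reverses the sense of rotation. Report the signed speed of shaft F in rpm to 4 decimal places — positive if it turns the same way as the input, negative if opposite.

-136.8804 rpm (opposite to input, |ω| = 136.8804 rpm)

Stage 1 [47T→30T]: ω = 3293.0000×47/30 = 5159.0333 rpm, dir flips to −; running = −5159.0333
Stage 2 [17T→80T]: ω = 5159.0333×17/80 = 1096.2946 rpm, dir flips to +; running = +1096.2946
Stage 3 [51T→74T]: ω = 1096.2946×51/74 = 755.5544 rpm, dir flips to −; running = −755.5544
Stage 4 [33T→74T]: ω = 755.5544×33/74 = 336.9364 rpm, dir flips to +; running = +336.9364
Stage 5 [39T→96T]: ω = 336.9364×39/96 = 136.8804 rpm, dir flips to −; running = −136.8804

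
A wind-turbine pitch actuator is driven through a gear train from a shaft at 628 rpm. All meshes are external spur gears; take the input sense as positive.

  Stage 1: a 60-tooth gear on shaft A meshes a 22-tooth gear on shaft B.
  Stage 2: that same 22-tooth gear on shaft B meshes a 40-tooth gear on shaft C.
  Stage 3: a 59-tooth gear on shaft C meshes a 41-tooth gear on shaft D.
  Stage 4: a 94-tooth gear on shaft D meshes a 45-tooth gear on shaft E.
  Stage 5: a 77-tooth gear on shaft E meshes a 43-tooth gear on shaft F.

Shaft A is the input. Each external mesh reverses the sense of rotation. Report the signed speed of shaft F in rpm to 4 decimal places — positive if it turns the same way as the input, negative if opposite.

Stage 1 [60T→22T]: ω = 628.0000×60/22 = 1712.7273 rpm, dir flips to −; running = −1712.7273
Stage 2 [22T→40T]: ω = 1712.7273×22/40 = 942.0000 rpm, dir flips to +; running = +942.0000
Stage 3 [59T→41T]: ω = 942.0000×59/41 = 1355.5610 rpm, dir flips to −; running = −1355.5610
Stage 4 [94T→45T]: ω = 1355.5610×94/45 = 2831.6163 rpm, dir flips to +; running = +2831.6163
Stage 5 [77T→43T]: ω = 2831.6163×77/43 = 5070.5687 rpm, dir flips to −; running = −5070.5687

-5070.5687 rpm (opposite to input, |ω| = 5070.5687 rpm)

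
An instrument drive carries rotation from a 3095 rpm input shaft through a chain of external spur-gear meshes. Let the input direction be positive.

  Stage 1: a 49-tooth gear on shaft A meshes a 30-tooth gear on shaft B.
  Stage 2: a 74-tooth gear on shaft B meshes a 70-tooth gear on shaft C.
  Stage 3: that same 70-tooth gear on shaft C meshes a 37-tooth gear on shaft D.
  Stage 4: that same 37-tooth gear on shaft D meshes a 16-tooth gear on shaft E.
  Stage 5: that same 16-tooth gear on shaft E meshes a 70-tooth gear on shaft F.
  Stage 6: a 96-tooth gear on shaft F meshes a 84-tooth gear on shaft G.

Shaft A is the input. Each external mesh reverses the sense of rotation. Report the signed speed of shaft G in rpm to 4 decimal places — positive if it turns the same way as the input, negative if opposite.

Stage 1 [49T→30T]: ω = 3095.0000×49/30 = 5055.1667 rpm, dir flips to −; running = −5055.1667
Stage 2 [74T→70T]: ω = 5055.1667×74/70 = 5344.0333 rpm, dir flips to +; running = +5344.0333
Stage 3 [70T→37T]: ω = 5344.0333×70/37 = 10110.3333 rpm, dir flips to −; running = −10110.3333
Stage 4 [37T→16T]: ω = 10110.3333×37/16 = 23380.1458 rpm, dir flips to +; running = +23380.1458
Stage 5 [16T→70T]: ω = 23380.1458×16/70 = 5344.0333 rpm, dir flips to −; running = −5344.0333
Stage 6 [96T→84T]: ω = 5344.0333×96/84 = 6107.4667 rpm, dir flips to +; running = +6107.4667

+6107.4667 rpm (same as input, |ω| = 6107.4667 rpm)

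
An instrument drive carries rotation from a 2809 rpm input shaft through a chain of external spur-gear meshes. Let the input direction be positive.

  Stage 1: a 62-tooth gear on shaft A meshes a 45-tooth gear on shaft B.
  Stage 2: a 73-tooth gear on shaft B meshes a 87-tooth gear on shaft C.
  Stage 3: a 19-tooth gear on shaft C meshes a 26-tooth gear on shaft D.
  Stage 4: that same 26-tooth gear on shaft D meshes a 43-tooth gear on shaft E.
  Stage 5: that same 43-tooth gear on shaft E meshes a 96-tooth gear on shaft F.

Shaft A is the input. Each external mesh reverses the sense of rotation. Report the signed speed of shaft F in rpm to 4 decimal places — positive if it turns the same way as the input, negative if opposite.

Stage 1 [62T→45T]: ω = 2809.0000×62/45 = 3870.1778 rpm, dir flips to −; running = −3870.1778
Stage 2 [73T→87T]: ω = 3870.1778×73/87 = 3247.3905 rpm, dir flips to +; running = +3247.3905
Stage 3 [19T→26T]: ω = 3247.3905×19/26 = 2373.0931 rpm, dir flips to −; running = −2373.0931
Stage 4 [26T→43T]: ω = 2373.0931×26/43 = 1434.8935 rpm, dir flips to +; running = +1434.8935
Stage 5 [43T→96T]: ω = 1434.8935×43/96 = 642.7127 rpm, dir flips to −; running = −642.7127

-642.7127 rpm (opposite to input, |ω| = 642.7127 rpm)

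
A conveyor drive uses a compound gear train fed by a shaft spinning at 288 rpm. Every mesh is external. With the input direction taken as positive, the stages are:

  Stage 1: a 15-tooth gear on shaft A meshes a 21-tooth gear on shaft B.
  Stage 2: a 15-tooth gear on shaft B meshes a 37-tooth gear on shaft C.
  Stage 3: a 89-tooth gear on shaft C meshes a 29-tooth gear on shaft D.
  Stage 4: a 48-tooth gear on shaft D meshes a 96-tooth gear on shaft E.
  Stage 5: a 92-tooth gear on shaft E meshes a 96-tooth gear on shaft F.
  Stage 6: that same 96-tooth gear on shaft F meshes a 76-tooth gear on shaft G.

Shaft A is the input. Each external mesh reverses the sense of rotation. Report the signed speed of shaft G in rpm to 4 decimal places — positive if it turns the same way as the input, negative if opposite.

+154.9138 rpm (same as input, |ω| = 154.9138 rpm)

Stage 1 [15T→21T]: ω = 288.0000×15/21 = 205.7143 rpm, dir flips to −; running = −205.7143
Stage 2 [15T→37T]: ω = 205.7143×15/37 = 83.3977 rpm, dir flips to +; running = +83.3977
Stage 3 [89T→29T]: ω = 83.3977×89/29 = 255.9446 rpm, dir flips to −; running = −255.9446
Stage 4 [48T→96T]: ω = 255.9446×48/96 = 127.9723 rpm, dir flips to +; running = +127.9723
Stage 5 [92T→96T]: ω = 127.9723×92/96 = 122.6401 rpm, dir flips to −; running = −122.6401
Stage 6 [96T→76T]: ω = 122.6401×96/76 = 154.9138 rpm, dir flips to +; running = +154.9138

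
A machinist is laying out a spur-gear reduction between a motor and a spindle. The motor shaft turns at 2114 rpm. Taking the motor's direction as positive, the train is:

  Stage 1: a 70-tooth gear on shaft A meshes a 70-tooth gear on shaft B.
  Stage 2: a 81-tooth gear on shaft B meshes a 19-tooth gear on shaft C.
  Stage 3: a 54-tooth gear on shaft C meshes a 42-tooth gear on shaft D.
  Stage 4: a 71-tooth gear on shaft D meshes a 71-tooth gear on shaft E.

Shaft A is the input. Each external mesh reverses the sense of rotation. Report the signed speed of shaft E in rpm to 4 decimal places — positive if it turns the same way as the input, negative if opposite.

Stage 1 [70T→70T]: ω = 2114.0000×70/70 = 2114.0000 rpm, dir flips to −; running = −2114.0000
Stage 2 [81T→19T]: ω = 2114.0000×81/19 = 9012.3158 rpm, dir flips to +; running = +9012.3158
Stage 3 [54T→42T]: ω = 9012.3158×54/42 = 11587.2632 rpm, dir flips to −; running = −11587.2632
Stage 4 [71T→71T]: ω = 11587.2632×71/71 = 11587.2632 rpm, dir flips to +; running = +11587.2632

+11587.2632 rpm (same as input, |ω| = 11587.2632 rpm)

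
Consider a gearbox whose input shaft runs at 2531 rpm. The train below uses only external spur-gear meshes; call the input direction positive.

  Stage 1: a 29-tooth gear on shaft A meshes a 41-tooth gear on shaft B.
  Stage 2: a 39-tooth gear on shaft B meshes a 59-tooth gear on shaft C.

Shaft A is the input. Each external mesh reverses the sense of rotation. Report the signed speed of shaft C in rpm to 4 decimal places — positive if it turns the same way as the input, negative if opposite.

+1183.3654 rpm (same as input, |ω| = 1183.3654 rpm)

Stage 1 [29T→41T]: ω = 2531.0000×29/41 = 1790.2195 rpm, dir flips to −; running = −1790.2195
Stage 2 [39T→59T]: ω = 1790.2195×39/59 = 1183.3654 rpm, dir flips to +; running = +1183.3654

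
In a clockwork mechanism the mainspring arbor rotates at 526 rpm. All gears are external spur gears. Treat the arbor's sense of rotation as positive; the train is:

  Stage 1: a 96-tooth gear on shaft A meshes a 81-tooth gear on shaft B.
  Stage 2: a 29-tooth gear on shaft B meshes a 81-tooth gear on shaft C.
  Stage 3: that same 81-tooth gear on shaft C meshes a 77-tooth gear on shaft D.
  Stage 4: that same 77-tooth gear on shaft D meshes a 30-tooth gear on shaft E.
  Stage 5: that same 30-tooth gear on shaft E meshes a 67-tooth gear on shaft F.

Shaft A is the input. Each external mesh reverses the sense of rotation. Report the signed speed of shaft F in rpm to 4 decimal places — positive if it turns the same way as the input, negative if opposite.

Stage 1 [96T→81T]: ω = 526.0000×96/81 = 623.4074 rpm, dir flips to −; running = −623.4074
Stage 2 [29T→81T]: ω = 623.4074×29/81 = 223.1952 rpm, dir flips to +; running = +223.1952
Stage 3 [81T→77T]: ω = 223.1952×81/77 = 234.7898 rpm, dir flips to −; running = −234.7898
Stage 4 [77T→30T]: ω = 234.7898×77/30 = 602.6272 rpm, dir flips to +; running = +602.6272
Stage 5 [30T→67T]: ω = 602.6272×30/67 = 269.8331 rpm, dir flips to −; running = −269.8331

-269.8331 rpm (opposite to input, |ω| = 269.8331 rpm)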